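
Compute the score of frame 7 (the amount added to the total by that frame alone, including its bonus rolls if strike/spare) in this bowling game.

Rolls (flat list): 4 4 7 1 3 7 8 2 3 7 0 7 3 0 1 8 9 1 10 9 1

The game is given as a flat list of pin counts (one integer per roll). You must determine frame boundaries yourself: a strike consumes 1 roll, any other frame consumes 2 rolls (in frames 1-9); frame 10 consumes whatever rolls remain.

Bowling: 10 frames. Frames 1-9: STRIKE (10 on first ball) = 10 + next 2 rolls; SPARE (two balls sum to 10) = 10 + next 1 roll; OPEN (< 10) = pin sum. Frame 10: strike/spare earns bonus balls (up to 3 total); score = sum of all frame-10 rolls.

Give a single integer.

Frame 1: OPEN (4+4=8). Cumulative: 8
Frame 2: OPEN (7+1=8). Cumulative: 16
Frame 3: SPARE (3+7=10). 10 + next roll (8) = 18. Cumulative: 34
Frame 4: SPARE (8+2=10). 10 + next roll (3) = 13. Cumulative: 47
Frame 5: SPARE (3+7=10). 10 + next roll (0) = 10. Cumulative: 57
Frame 6: OPEN (0+7=7). Cumulative: 64
Frame 7: OPEN (3+0=3). Cumulative: 67
Frame 8: OPEN (1+8=9). Cumulative: 76
Frame 9: SPARE (9+1=10). 10 + next roll (10) = 20. Cumulative: 96

Answer: 3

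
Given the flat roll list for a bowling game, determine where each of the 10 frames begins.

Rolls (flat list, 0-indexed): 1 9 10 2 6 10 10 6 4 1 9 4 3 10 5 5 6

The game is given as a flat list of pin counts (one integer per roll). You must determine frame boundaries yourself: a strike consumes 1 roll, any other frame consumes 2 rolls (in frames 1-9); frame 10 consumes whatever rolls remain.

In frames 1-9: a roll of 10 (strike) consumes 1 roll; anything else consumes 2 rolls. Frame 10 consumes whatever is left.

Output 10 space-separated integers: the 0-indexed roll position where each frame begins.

Answer: 0 2 3 5 6 7 9 11 13 14

Derivation:
Frame 1 starts at roll index 0: rolls=1,9 (sum=10), consumes 2 rolls
Frame 2 starts at roll index 2: roll=10 (strike), consumes 1 roll
Frame 3 starts at roll index 3: rolls=2,6 (sum=8), consumes 2 rolls
Frame 4 starts at roll index 5: roll=10 (strike), consumes 1 roll
Frame 5 starts at roll index 6: roll=10 (strike), consumes 1 roll
Frame 6 starts at roll index 7: rolls=6,4 (sum=10), consumes 2 rolls
Frame 7 starts at roll index 9: rolls=1,9 (sum=10), consumes 2 rolls
Frame 8 starts at roll index 11: rolls=4,3 (sum=7), consumes 2 rolls
Frame 9 starts at roll index 13: roll=10 (strike), consumes 1 roll
Frame 10 starts at roll index 14: 3 remaining rolls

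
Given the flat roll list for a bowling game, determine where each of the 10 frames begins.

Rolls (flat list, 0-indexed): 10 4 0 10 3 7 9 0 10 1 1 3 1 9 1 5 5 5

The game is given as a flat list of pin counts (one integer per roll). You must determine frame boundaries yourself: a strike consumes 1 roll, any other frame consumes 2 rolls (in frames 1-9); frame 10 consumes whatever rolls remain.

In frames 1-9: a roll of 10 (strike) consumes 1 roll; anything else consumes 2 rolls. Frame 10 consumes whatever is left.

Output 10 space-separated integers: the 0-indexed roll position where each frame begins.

Answer: 0 1 3 4 6 8 9 11 13 15

Derivation:
Frame 1 starts at roll index 0: roll=10 (strike), consumes 1 roll
Frame 2 starts at roll index 1: rolls=4,0 (sum=4), consumes 2 rolls
Frame 3 starts at roll index 3: roll=10 (strike), consumes 1 roll
Frame 4 starts at roll index 4: rolls=3,7 (sum=10), consumes 2 rolls
Frame 5 starts at roll index 6: rolls=9,0 (sum=9), consumes 2 rolls
Frame 6 starts at roll index 8: roll=10 (strike), consumes 1 roll
Frame 7 starts at roll index 9: rolls=1,1 (sum=2), consumes 2 rolls
Frame 8 starts at roll index 11: rolls=3,1 (sum=4), consumes 2 rolls
Frame 9 starts at roll index 13: rolls=9,1 (sum=10), consumes 2 rolls
Frame 10 starts at roll index 15: 3 remaining rolls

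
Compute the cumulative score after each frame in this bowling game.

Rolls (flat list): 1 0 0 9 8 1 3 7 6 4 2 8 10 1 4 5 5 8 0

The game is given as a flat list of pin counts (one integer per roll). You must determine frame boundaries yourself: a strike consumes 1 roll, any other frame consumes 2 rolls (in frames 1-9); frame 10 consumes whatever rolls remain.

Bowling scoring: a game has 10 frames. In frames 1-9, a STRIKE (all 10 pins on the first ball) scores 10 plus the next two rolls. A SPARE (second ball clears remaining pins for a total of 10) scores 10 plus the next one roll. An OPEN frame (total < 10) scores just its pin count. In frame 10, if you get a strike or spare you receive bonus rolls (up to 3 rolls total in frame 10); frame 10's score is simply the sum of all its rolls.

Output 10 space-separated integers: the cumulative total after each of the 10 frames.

Frame 1: OPEN (1+0=1). Cumulative: 1
Frame 2: OPEN (0+9=9). Cumulative: 10
Frame 3: OPEN (8+1=9). Cumulative: 19
Frame 4: SPARE (3+7=10). 10 + next roll (6) = 16. Cumulative: 35
Frame 5: SPARE (6+4=10). 10 + next roll (2) = 12. Cumulative: 47
Frame 6: SPARE (2+8=10). 10 + next roll (10) = 20. Cumulative: 67
Frame 7: STRIKE. 10 + next two rolls (1+4) = 15. Cumulative: 82
Frame 8: OPEN (1+4=5). Cumulative: 87
Frame 9: SPARE (5+5=10). 10 + next roll (8) = 18. Cumulative: 105
Frame 10: OPEN. Sum of all frame-10 rolls (8+0) = 8. Cumulative: 113

Answer: 1 10 19 35 47 67 82 87 105 113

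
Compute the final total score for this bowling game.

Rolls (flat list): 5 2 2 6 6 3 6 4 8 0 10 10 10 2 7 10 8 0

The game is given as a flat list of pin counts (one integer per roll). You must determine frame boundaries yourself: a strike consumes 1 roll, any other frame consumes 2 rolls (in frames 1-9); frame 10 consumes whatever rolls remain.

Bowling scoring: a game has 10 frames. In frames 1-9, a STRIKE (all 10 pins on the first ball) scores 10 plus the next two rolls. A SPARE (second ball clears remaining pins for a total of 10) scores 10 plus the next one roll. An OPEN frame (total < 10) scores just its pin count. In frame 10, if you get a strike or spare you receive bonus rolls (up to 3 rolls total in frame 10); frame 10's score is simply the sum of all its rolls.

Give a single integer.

Frame 1: OPEN (5+2=7). Cumulative: 7
Frame 2: OPEN (2+6=8). Cumulative: 15
Frame 3: OPEN (6+3=9). Cumulative: 24
Frame 4: SPARE (6+4=10). 10 + next roll (8) = 18. Cumulative: 42
Frame 5: OPEN (8+0=8). Cumulative: 50
Frame 6: STRIKE. 10 + next two rolls (10+10) = 30. Cumulative: 80
Frame 7: STRIKE. 10 + next two rolls (10+2) = 22. Cumulative: 102
Frame 8: STRIKE. 10 + next two rolls (2+7) = 19. Cumulative: 121
Frame 9: OPEN (2+7=9). Cumulative: 130
Frame 10: STRIKE. Sum of all frame-10 rolls (10+8+0) = 18. Cumulative: 148

Answer: 148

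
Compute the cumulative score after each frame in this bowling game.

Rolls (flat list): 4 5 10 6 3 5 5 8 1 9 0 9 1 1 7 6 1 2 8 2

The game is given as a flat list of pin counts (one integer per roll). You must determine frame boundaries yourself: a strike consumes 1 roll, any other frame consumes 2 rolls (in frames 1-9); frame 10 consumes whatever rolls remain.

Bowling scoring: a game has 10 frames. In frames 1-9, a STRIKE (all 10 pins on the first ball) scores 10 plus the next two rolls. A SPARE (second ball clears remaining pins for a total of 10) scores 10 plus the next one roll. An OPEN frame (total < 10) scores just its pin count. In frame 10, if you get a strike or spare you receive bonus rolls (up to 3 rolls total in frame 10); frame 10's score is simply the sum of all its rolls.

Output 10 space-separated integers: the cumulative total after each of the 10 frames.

Frame 1: OPEN (4+5=9). Cumulative: 9
Frame 2: STRIKE. 10 + next two rolls (6+3) = 19. Cumulative: 28
Frame 3: OPEN (6+3=9). Cumulative: 37
Frame 4: SPARE (5+5=10). 10 + next roll (8) = 18. Cumulative: 55
Frame 5: OPEN (8+1=9). Cumulative: 64
Frame 6: OPEN (9+0=9). Cumulative: 73
Frame 7: SPARE (9+1=10). 10 + next roll (1) = 11. Cumulative: 84
Frame 8: OPEN (1+7=8). Cumulative: 92
Frame 9: OPEN (6+1=7). Cumulative: 99
Frame 10: SPARE. Sum of all frame-10 rolls (2+8+2) = 12. Cumulative: 111

Answer: 9 28 37 55 64 73 84 92 99 111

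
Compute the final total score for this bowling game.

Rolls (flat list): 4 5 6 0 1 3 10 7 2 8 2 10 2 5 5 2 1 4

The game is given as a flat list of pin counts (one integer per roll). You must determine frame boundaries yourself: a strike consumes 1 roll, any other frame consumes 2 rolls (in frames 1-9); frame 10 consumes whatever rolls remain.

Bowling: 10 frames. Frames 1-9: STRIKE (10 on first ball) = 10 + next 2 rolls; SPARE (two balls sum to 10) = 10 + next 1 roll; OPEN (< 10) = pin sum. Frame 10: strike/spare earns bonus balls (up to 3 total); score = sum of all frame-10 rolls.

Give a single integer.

Answer: 103

Derivation:
Frame 1: OPEN (4+5=9). Cumulative: 9
Frame 2: OPEN (6+0=6). Cumulative: 15
Frame 3: OPEN (1+3=4). Cumulative: 19
Frame 4: STRIKE. 10 + next two rolls (7+2) = 19. Cumulative: 38
Frame 5: OPEN (7+2=9). Cumulative: 47
Frame 6: SPARE (8+2=10). 10 + next roll (10) = 20. Cumulative: 67
Frame 7: STRIKE. 10 + next two rolls (2+5) = 17. Cumulative: 84
Frame 8: OPEN (2+5=7). Cumulative: 91
Frame 9: OPEN (5+2=7). Cumulative: 98
Frame 10: OPEN. Sum of all frame-10 rolls (1+4) = 5. Cumulative: 103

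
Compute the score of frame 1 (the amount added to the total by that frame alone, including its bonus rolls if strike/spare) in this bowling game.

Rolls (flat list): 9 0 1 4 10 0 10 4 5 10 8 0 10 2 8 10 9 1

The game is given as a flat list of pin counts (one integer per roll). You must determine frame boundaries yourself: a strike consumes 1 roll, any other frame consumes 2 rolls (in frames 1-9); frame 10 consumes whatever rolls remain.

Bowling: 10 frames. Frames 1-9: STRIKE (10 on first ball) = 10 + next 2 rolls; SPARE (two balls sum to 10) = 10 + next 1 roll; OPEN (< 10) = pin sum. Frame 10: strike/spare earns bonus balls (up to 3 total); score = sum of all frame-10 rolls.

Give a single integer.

Answer: 9

Derivation:
Frame 1: OPEN (9+0=9). Cumulative: 9
Frame 2: OPEN (1+4=5). Cumulative: 14
Frame 3: STRIKE. 10 + next two rolls (0+10) = 20. Cumulative: 34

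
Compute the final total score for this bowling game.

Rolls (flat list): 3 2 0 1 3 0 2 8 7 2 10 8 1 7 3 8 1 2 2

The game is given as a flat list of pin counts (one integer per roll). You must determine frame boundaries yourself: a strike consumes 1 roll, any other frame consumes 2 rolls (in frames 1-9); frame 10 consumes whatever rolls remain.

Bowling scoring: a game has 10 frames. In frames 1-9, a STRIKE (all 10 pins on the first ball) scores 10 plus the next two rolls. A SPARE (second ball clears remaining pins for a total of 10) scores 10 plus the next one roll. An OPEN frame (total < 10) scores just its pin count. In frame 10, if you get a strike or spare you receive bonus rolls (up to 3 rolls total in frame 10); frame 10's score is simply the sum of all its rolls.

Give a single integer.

Answer: 94

Derivation:
Frame 1: OPEN (3+2=5). Cumulative: 5
Frame 2: OPEN (0+1=1). Cumulative: 6
Frame 3: OPEN (3+0=3). Cumulative: 9
Frame 4: SPARE (2+8=10). 10 + next roll (7) = 17. Cumulative: 26
Frame 5: OPEN (7+2=9). Cumulative: 35
Frame 6: STRIKE. 10 + next two rolls (8+1) = 19. Cumulative: 54
Frame 7: OPEN (8+1=9). Cumulative: 63
Frame 8: SPARE (7+3=10). 10 + next roll (8) = 18. Cumulative: 81
Frame 9: OPEN (8+1=9). Cumulative: 90
Frame 10: OPEN. Sum of all frame-10 rolls (2+2) = 4. Cumulative: 94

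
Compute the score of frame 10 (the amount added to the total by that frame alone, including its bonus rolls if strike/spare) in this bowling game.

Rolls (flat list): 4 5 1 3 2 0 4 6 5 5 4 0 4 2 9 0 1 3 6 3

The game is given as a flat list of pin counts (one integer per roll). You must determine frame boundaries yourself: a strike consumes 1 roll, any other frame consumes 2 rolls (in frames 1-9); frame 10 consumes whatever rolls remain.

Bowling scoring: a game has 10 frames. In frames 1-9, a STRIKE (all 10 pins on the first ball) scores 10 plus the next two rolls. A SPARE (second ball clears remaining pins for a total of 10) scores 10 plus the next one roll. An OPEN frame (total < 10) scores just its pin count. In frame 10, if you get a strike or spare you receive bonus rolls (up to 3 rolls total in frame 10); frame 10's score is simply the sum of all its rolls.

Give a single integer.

Frame 1: OPEN (4+5=9). Cumulative: 9
Frame 2: OPEN (1+3=4). Cumulative: 13
Frame 3: OPEN (2+0=2). Cumulative: 15
Frame 4: SPARE (4+6=10). 10 + next roll (5) = 15. Cumulative: 30
Frame 5: SPARE (5+5=10). 10 + next roll (4) = 14. Cumulative: 44
Frame 6: OPEN (4+0=4). Cumulative: 48
Frame 7: OPEN (4+2=6). Cumulative: 54
Frame 8: OPEN (9+0=9). Cumulative: 63
Frame 9: OPEN (1+3=4). Cumulative: 67
Frame 10: OPEN. Sum of all frame-10 rolls (6+3) = 9. Cumulative: 76

Answer: 9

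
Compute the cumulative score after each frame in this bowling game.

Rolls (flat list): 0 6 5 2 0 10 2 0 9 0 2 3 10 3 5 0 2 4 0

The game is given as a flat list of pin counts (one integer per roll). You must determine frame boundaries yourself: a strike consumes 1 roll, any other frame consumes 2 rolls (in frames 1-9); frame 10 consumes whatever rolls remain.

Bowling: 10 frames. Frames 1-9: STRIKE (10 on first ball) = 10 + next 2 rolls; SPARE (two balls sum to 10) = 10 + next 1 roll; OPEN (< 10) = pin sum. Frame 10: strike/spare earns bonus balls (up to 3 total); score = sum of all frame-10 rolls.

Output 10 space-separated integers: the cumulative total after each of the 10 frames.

Answer: 6 13 25 27 36 41 59 67 69 73

Derivation:
Frame 1: OPEN (0+6=6). Cumulative: 6
Frame 2: OPEN (5+2=7). Cumulative: 13
Frame 3: SPARE (0+10=10). 10 + next roll (2) = 12. Cumulative: 25
Frame 4: OPEN (2+0=2). Cumulative: 27
Frame 5: OPEN (9+0=9). Cumulative: 36
Frame 6: OPEN (2+3=5). Cumulative: 41
Frame 7: STRIKE. 10 + next two rolls (3+5) = 18. Cumulative: 59
Frame 8: OPEN (3+5=8). Cumulative: 67
Frame 9: OPEN (0+2=2). Cumulative: 69
Frame 10: OPEN. Sum of all frame-10 rolls (4+0) = 4. Cumulative: 73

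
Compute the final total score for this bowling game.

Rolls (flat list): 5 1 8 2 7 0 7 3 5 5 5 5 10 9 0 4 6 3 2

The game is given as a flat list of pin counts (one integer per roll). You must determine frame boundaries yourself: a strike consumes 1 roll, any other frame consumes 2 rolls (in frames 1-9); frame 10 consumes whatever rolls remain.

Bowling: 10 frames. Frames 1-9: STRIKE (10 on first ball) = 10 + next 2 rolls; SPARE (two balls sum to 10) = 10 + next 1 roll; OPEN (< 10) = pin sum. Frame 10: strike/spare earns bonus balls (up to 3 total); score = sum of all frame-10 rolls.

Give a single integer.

Frame 1: OPEN (5+1=6). Cumulative: 6
Frame 2: SPARE (8+2=10). 10 + next roll (7) = 17. Cumulative: 23
Frame 3: OPEN (7+0=7). Cumulative: 30
Frame 4: SPARE (7+3=10). 10 + next roll (5) = 15. Cumulative: 45
Frame 5: SPARE (5+5=10). 10 + next roll (5) = 15. Cumulative: 60
Frame 6: SPARE (5+5=10). 10 + next roll (10) = 20. Cumulative: 80
Frame 7: STRIKE. 10 + next two rolls (9+0) = 19. Cumulative: 99
Frame 8: OPEN (9+0=9). Cumulative: 108
Frame 9: SPARE (4+6=10). 10 + next roll (3) = 13. Cumulative: 121
Frame 10: OPEN. Sum of all frame-10 rolls (3+2) = 5. Cumulative: 126

Answer: 126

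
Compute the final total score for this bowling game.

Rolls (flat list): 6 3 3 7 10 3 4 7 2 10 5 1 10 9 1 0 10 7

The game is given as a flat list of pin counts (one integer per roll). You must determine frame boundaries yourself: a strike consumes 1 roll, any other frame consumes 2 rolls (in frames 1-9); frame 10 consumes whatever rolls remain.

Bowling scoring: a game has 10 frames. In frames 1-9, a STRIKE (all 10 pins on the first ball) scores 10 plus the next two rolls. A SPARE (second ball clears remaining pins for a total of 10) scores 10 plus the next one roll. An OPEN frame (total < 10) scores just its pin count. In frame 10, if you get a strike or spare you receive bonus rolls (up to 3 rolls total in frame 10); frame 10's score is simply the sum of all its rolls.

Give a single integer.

Frame 1: OPEN (6+3=9). Cumulative: 9
Frame 2: SPARE (3+7=10). 10 + next roll (10) = 20. Cumulative: 29
Frame 3: STRIKE. 10 + next two rolls (3+4) = 17. Cumulative: 46
Frame 4: OPEN (3+4=7). Cumulative: 53
Frame 5: OPEN (7+2=9). Cumulative: 62
Frame 6: STRIKE. 10 + next two rolls (5+1) = 16. Cumulative: 78
Frame 7: OPEN (5+1=6). Cumulative: 84
Frame 8: STRIKE. 10 + next two rolls (9+1) = 20. Cumulative: 104
Frame 9: SPARE (9+1=10). 10 + next roll (0) = 10. Cumulative: 114
Frame 10: SPARE. Sum of all frame-10 rolls (0+10+7) = 17. Cumulative: 131

Answer: 131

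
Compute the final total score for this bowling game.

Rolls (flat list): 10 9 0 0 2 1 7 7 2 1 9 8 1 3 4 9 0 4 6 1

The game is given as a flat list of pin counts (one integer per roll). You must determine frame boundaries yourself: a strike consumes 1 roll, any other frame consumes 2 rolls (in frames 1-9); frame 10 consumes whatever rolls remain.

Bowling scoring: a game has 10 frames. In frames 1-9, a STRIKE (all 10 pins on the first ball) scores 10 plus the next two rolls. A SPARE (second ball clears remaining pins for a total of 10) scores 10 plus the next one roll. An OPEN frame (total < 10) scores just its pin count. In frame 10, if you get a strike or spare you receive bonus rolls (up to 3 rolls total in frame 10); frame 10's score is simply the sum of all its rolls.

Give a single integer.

Answer: 101

Derivation:
Frame 1: STRIKE. 10 + next two rolls (9+0) = 19. Cumulative: 19
Frame 2: OPEN (9+0=9). Cumulative: 28
Frame 3: OPEN (0+2=2). Cumulative: 30
Frame 4: OPEN (1+7=8). Cumulative: 38
Frame 5: OPEN (7+2=9). Cumulative: 47
Frame 6: SPARE (1+9=10). 10 + next roll (8) = 18. Cumulative: 65
Frame 7: OPEN (8+1=9). Cumulative: 74
Frame 8: OPEN (3+4=7). Cumulative: 81
Frame 9: OPEN (9+0=9). Cumulative: 90
Frame 10: SPARE. Sum of all frame-10 rolls (4+6+1) = 11. Cumulative: 101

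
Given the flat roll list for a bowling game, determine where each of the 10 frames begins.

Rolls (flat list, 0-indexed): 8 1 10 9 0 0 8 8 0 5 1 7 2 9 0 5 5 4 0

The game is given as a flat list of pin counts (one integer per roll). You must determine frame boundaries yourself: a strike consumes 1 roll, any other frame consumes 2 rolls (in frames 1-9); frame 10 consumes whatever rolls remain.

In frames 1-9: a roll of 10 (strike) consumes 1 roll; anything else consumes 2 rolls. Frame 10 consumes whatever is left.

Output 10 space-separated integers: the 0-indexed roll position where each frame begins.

Answer: 0 2 3 5 7 9 11 13 15 17

Derivation:
Frame 1 starts at roll index 0: rolls=8,1 (sum=9), consumes 2 rolls
Frame 2 starts at roll index 2: roll=10 (strike), consumes 1 roll
Frame 3 starts at roll index 3: rolls=9,0 (sum=9), consumes 2 rolls
Frame 4 starts at roll index 5: rolls=0,8 (sum=8), consumes 2 rolls
Frame 5 starts at roll index 7: rolls=8,0 (sum=8), consumes 2 rolls
Frame 6 starts at roll index 9: rolls=5,1 (sum=6), consumes 2 rolls
Frame 7 starts at roll index 11: rolls=7,2 (sum=9), consumes 2 rolls
Frame 8 starts at roll index 13: rolls=9,0 (sum=9), consumes 2 rolls
Frame 9 starts at roll index 15: rolls=5,5 (sum=10), consumes 2 rolls
Frame 10 starts at roll index 17: 2 remaining rolls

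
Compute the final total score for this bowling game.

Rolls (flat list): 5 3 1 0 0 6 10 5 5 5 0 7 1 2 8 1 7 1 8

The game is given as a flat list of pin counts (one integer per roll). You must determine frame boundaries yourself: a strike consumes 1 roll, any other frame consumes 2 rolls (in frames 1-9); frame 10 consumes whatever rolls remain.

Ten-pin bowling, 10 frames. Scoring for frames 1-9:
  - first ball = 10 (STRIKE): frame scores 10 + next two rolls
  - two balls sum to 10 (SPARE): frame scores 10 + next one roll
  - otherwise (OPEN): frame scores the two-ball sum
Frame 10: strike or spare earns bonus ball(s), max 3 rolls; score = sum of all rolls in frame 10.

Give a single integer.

Frame 1: OPEN (5+3=8). Cumulative: 8
Frame 2: OPEN (1+0=1). Cumulative: 9
Frame 3: OPEN (0+6=6). Cumulative: 15
Frame 4: STRIKE. 10 + next two rolls (5+5) = 20. Cumulative: 35
Frame 5: SPARE (5+5=10). 10 + next roll (5) = 15. Cumulative: 50
Frame 6: OPEN (5+0=5). Cumulative: 55
Frame 7: OPEN (7+1=8). Cumulative: 63
Frame 8: SPARE (2+8=10). 10 + next roll (1) = 11. Cumulative: 74
Frame 9: OPEN (1+7=8). Cumulative: 82
Frame 10: OPEN. Sum of all frame-10 rolls (1+8) = 9. Cumulative: 91

Answer: 91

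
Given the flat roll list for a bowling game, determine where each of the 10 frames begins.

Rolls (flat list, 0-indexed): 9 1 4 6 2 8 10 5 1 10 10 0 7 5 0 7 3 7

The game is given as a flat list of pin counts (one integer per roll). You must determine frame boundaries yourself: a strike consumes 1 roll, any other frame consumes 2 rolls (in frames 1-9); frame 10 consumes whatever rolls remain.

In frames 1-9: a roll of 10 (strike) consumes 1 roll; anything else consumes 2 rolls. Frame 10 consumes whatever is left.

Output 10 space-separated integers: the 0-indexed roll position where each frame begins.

Answer: 0 2 4 6 7 9 10 11 13 15

Derivation:
Frame 1 starts at roll index 0: rolls=9,1 (sum=10), consumes 2 rolls
Frame 2 starts at roll index 2: rolls=4,6 (sum=10), consumes 2 rolls
Frame 3 starts at roll index 4: rolls=2,8 (sum=10), consumes 2 rolls
Frame 4 starts at roll index 6: roll=10 (strike), consumes 1 roll
Frame 5 starts at roll index 7: rolls=5,1 (sum=6), consumes 2 rolls
Frame 6 starts at roll index 9: roll=10 (strike), consumes 1 roll
Frame 7 starts at roll index 10: roll=10 (strike), consumes 1 roll
Frame 8 starts at roll index 11: rolls=0,7 (sum=7), consumes 2 rolls
Frame 9 starts at roll index 13: rolls=5,0 (sum=5), consumes 2 rolls
Frame 10 starts at roll index 15: 3 remaining rolls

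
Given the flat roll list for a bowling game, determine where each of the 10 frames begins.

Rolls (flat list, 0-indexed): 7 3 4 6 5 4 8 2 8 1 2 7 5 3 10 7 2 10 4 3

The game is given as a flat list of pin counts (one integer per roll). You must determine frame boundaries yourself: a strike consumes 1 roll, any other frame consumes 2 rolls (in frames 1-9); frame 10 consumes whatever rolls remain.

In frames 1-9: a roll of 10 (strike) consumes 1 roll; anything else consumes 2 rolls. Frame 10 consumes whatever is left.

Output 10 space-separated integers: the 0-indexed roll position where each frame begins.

Frame 1 starts at roll index 0: rolls=7,3 (sum=10), consumes 2 rolls
Frame 2 starts at roll index 2: rolls=4,6 (sum=10), consumes 2 rolls
Frame 3 starts at roll index 4: rolls=5,4 (sum=9), consumes 2 rolls
Frame 4 starts at roll index 6: rolls=8,2 (sum=10), consumes 2 rolls
Frame 5 starts at roll index 8: rolls=8,1 (sum=9), consumes 2 rolls
Frame 6 starts at roll index 10: rolls=2,7 (sum=9), consumes 2 rolls
Frame 7 starts at roll index 12: rolls=5,3 (sum=8), consumes 2 rolls
Frame 8 starts at roll index 14: roll=10 (strike), consumes 1 roll
Frame 9 starts at roll index 15: rolls=7,2 (sum=9), consumes 2 rolls
Frame 10 starts at roll index 17: 3 remaining rolls

Answer: 0 2 4 6 8 10 12 14 15 17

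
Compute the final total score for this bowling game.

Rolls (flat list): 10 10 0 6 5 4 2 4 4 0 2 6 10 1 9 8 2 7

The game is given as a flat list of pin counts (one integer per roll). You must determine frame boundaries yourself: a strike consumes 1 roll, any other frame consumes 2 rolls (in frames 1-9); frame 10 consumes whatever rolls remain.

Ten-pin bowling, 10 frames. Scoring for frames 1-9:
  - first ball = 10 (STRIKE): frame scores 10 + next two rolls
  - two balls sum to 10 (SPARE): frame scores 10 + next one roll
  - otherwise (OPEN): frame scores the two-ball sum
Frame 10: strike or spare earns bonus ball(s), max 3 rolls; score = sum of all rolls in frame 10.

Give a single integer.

Frame 1: STRIKE. 10 + next two rolls (10+0) = 20. Cumulative: 20
Frame 2: STRIKE. 10 + next two rolls (0+6) = 16. Cumulative: 36
Frame 3: OPEN (0+6=6). Cumulative: 42
Frame 4: OPEN (5+4=9). Cumulative: 51
Frame 5: OPEN (2+4=6). Cumulative: 57
Frame 6: OPEN (4+0=4). Cumulative: 61
Frame 7: OPEN (2+6=8). Cumulative: 69
Frame 8: STRIKE. 10 + next two rolls (1+9) = 20. Cumulative: 89
Frame 9: SPARE (1+9=10). 10 + next roll (8) = 18. Cumulative: 107
Frame 10: SPARE. Sum of all frame-10 rolls (8+2+7) = 17. Cumulative: 124

Answer: 124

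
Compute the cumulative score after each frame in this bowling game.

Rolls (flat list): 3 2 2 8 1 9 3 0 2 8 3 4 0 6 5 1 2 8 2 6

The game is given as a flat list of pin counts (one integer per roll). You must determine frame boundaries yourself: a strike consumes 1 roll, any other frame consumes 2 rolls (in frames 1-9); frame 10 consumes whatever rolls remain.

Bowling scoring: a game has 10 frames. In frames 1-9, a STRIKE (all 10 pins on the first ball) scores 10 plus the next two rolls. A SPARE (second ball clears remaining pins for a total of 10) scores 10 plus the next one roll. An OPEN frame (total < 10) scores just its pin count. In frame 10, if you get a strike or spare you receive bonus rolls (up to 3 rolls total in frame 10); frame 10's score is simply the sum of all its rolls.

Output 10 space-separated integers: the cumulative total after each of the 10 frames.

Answer: 5 16 29 32 45 52 58 64 76 84

Derivation:
Frame 1: OPEN (3+2=5). Cumulative: 5
Frame 2: SPARE (2+8=10). 10 + next roll (1) = 11. Cumulative: 16
Frame 3: SPARE (1+9=10). 10 + next roll (3) = 13. Cumulative: 29
Frame 4: OPEN (3+0=3). Cumulative: 32
Frame 5: SPARE (2+8=10). 10 + next roll (3) = 13. Cumulative: 45
Frame 6: OPEN (3+4=7). Cumulative: 52
Frame 7: OPEN (0+6=6). Cumulative: 58
Frame 8: OPEN (5+1=6). Cumulative: 64
Frame 9: SPARE (2+8=10). 10 + next roll (2) = 12. Cumulative: 76
Frame 10: OPEN. Sum of all frame-10 rolls (2+6) = 8. Cumulative: 84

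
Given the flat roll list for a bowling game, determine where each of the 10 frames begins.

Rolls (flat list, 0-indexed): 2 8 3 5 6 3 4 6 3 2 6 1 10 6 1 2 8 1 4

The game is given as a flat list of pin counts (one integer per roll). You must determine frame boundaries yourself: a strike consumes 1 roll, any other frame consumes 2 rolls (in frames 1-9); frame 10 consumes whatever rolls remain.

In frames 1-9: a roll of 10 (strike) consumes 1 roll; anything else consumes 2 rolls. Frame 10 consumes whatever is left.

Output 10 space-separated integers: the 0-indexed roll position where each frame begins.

Frame 1 starts at roll index 0: rolls=2,8 (sum=10), consumes 2 rolls
Frame 2 starts at roll index 2: rolls=3,5 (sum=8), consumes 2 rolls
Frame 3 starts at roll index 4: rolls=6,3 (sum=9), consumes 2 rolls
Frame 4 starts at roll index 6: rolls=4,6 (sum=10), consumes 2 rolls
Frame 5 starts at roll index 8: rolls=3,2 (sum=5), consumes 2 rolls
Frame 6 starts at roll index 10: rolls=6,1 (sum=7), consumes 2 rolls
Frame 7 starts at roll index 12: roll=10 (strike), consumes 1 roll
Frame 8 starts at roll index 13: rolls=6,1 (sum=7), consumes 2 rolls
Frame 9 starts at roll index 15: rolls=2,8 (sum=10), consumes 2 rolls
Frame 10 starts at roll index 17: 2 remaining rolls

Answer: 0 2 4 6 8 10 12 13 15 17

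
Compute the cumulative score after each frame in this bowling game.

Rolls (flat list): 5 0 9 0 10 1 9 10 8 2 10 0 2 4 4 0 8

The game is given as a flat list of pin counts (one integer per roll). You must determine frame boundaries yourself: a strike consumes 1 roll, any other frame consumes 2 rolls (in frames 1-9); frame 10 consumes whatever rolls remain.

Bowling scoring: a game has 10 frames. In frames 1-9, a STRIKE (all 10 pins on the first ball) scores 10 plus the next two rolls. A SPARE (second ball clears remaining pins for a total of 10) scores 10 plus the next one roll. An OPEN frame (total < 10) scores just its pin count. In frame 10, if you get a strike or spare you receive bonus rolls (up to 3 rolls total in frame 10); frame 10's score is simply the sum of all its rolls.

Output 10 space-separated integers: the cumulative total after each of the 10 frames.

Answer: 5 14 34 54 74 94 106 108 116 124

Derivation:
Frame 1: OPEN (5+0=5). Cumulative: 5
Frame 2: OPEN (9+0=9). Cumulative: 14
Frame 3: STRIKE. 10 + next two rolls (1+9) = 20. Cumulative: 34
Frame 4: SPARE (1+9=10). 10 + next roll (10) = 20. Cumulative: 54
Frame 5: STRIKE. 10 + next two rolls (8+2) = 20. Cumulative: 74
Frame 6: SPARE (8+2=10). 10 + next roll (10) = 20. Cumulative: 94
Frame 7: STRIKE. 10 + next two rolls (0+2) = 12. Cumulative: 106
Frame 8: OPEN (0+2=2). Cumulative: 108
Frame 9: OPEN (4+4=8). Cumulative: 116
Frame 10: OPEN. Sum of all frame-10 rolls (0+8) = 8. Cumulative: 124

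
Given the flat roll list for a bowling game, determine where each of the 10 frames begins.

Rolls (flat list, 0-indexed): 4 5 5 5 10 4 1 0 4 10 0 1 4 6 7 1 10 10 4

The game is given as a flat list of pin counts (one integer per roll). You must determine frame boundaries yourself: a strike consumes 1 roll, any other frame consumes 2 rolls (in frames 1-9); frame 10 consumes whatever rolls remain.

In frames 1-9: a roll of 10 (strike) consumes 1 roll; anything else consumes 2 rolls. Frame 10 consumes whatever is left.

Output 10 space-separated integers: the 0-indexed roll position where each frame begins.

Answer: 0 2 4 5 7 9 10 12 14 16

Derivation:
Frame 1 starts at roll index 0: rolls=4,5 (sum=9), consumes 2 rolls
Frame 2 starts at roll index 2: rolls=5,5 (sum=10), consumes 2 rolls
Frame 3 starts at roll index 4: roll=10 (strike), consumes 1 roll
Frame 4 starts at roll index 5: rolls=4,1 (sum=5), consumes 2 rolls
Frame 5 starts at roll index 7: rolls=0,4 (sum=4), consumes 2 rolls
Frame 6 starts at roll index 9: roll=10 (strike), consumes 1 roll
Frame 7 starts at roll index 10: rolls=0,1 (sum=1), consumes 2 rolls
Frame 8 starts at roll index 12: rolls=4,6 (sum=10), consumes 2 rolls
Frame 9 starts at roll index 14: rolls=7,1 (sum=8), consumes 2 rolls
Frame 10 starts at roll index 16: 3 remaining rolls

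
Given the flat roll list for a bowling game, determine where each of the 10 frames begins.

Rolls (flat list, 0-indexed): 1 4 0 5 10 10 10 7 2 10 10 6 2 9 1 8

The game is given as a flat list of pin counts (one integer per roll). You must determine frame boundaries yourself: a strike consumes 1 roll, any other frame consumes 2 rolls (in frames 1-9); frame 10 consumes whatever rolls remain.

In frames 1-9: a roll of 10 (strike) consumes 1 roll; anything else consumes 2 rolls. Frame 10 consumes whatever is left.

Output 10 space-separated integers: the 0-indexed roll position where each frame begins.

Answer: 0 2 4 5 6 7 9 10 11 13

Derivation:
Frame 1 starts at roll index 0: rolls=1,4 (sum=5), consumes 2 rolls
Frame 2 starts at roll index 2: rolls=0,5 (sum=5), consumes 2 rolls
Frame 3 starts at roll index 4: roll=10 (strike), consumes 1 roll
Frame 4 starts at roll index 5: roll=10 (strike), consumes 1 roll
Frame 5 starts at roll index 6: roll=10 (strike), consumes 1 roll
Frame 6 starts at roll index 7: rolls=7,2 (sum=9), consumes 2 rolls
Frame 7 starts at roll index 9: roll=10 (strike), consumes 1 roll
Frame 8 starts at roll index 10: roll=10 (strike), consumes 1 roll
Frame 9 starts at roll index 11: rolls=6,2 (sum=8), consumes 2 rolls
Frame 10 starts at roll index 13: 3 remaining rolls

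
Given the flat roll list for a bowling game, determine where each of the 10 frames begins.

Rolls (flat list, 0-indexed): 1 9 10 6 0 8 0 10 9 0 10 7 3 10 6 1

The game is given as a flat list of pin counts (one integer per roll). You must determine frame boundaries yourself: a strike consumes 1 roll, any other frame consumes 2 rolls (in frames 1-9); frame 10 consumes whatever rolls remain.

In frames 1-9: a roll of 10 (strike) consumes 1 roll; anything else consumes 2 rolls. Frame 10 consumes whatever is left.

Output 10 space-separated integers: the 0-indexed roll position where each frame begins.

Answer: 0 2 3 5 7 8 10 11 13 14

Derivation:
Frame 1 starts at roll index 0: rolls=1,9 (sum=10), consumes 2 rolls
Frame 2 starts at roll index 2: roll=10 (strike), consumes 1 roll
Frame 3 starts at roll index 3: rolls=6,0 (sum=6), consumes 2 rolls
Frame 4 starts at roll index 5: rolls=8,0 (sum=8), consumes 2 rolls
Frame 5 starts at roll index 7: roll=10 (strike), consumes 1 roll
Frame 6 starts at roll index 8: rolls=9,0 (sum=9), consumes 2 rolls
Frame 7 starts at roll index 10: roll=10 (strike), consumes 1 roll
Frame 8 starts at roll index 11: rolls=7,3 (sum=10), consumes 2 rolls
Frame 9 starts at roll index 13: roll=10 (strike), consumes 1 roll
Frame 10 starts at roll index 14: 2 remaining rolls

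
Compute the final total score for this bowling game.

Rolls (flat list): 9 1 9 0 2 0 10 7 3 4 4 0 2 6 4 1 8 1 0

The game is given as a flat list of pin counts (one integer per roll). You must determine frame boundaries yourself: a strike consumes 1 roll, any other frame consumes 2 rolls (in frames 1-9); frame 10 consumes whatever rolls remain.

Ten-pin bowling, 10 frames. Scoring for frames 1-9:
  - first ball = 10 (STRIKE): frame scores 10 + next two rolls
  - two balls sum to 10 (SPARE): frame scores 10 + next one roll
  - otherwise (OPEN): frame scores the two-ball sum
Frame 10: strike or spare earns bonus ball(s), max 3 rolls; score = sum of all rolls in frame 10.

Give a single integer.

Frame 1: SPARE (9+1=10). 10 + next roll (9) = 19. Cumulative: 19
Frame 2: OPEN (9+0=9). Cumulative: 28
Frame 3: OPEN (2+0=2). Cumulative: 30
Frame 4: STRIKE. 10 + next two rolls (7+3) = 20. Cumulative: 50
Frame 5: SPARE (7+3=10). 10 + next roll (4) = 14. Cumulative: 64
Frame 6: OPEN (4+4=8). Cumulative: 72
Frame 7: OPEN (0+2=2). Cumulative: 74
Frame 8: SPARE (6+4=10). 10 + next roll (1) = 11. Cumulative: 85
Frame 9: OPEN (1+8=9). Cumulative: 94
Frame 10: OPEN. Sum of all frame-10 rolls (1+0) = 1. Cumulative: 95

Answer: 95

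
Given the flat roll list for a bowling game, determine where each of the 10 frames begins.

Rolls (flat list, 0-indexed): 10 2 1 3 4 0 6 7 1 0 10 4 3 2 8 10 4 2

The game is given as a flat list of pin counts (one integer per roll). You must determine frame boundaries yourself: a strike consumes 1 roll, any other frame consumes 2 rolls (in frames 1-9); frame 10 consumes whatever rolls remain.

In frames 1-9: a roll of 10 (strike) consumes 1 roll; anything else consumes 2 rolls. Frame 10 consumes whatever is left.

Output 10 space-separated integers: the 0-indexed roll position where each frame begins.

Answer: 0 1 3 5 7 9 11 13 15 16

Derivation:
Frame 1 starts at roll index 0: roll=10 (strike), consumes 1 roll
Frame 2 starts at roll index 1: rolls=2,1 (sum=3), consumes 2 rolls
Frame 3 starts at roll index 3: rolls=3,4 (sum=7), consumes 2 rolls
Frame 4 starts at roll index 5: rolls=0,6 (sum=6), consumes 2 rolls
Frame 5 starts at roll index 7: rolls=7,1 (sum=8), consumes 2 rolls
Frame 6 starts at roll index 9: rolls=0,10 (sum=10), consumes 2 rolls
Frame 7 starts at roll index 11: rolls=4,3 (sum=7), consumes 2 rolls
Frame 8 starts at roll index 13: rolls=2,8 (sum=10), consumes 2 rolls
Frame 9 starts at roll index 15: roll=10 (strike), consumes 1 roll
Frame 10 starts at roll index 16: 2 remaining rolls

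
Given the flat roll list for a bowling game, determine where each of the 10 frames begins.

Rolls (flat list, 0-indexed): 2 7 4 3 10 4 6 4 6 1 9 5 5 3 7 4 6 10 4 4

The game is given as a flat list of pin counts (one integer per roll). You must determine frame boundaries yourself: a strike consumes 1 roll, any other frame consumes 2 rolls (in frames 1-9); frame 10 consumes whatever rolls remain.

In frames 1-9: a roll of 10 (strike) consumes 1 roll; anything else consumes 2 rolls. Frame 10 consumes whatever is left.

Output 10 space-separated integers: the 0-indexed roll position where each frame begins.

Answer: 0 2 4 5 7 9 11 13 15 17

Derivation:
Frame 1 starts at roll index 0: rolls=2,7 (sum=9), consumes 2 rolls
Frame 2 starts at roll index 2: rolls=4,3 (sum=7), consumes 2 rolls
Frame 3 starts at roll index 4: roll=10 (strike), consumes 1 roll
Frame 4 starts at roll index 5: rolls=4,6 (sum=10), consumes 2 rolls
Frame 5 starts at roll index 7: rolls=4,6 (sum=10), consumes 2 rolls
Frame 6 starts at roll index 9: rolls=1,9 (sum=10), consumes 2 rolls
Frame 7 starts at roll index 11: rolls=5,5 (sum=10), consumes 2 rolls
Frame 8 starts at roll index 13: rolls=3,7 (sum=10), consumes 2 rolls
Frame 9 starts at roll index 15: rolls=4,6 (sum=10), consumes 2 rolls
Frame 10 starts at roll index 17: 3 remaining rolls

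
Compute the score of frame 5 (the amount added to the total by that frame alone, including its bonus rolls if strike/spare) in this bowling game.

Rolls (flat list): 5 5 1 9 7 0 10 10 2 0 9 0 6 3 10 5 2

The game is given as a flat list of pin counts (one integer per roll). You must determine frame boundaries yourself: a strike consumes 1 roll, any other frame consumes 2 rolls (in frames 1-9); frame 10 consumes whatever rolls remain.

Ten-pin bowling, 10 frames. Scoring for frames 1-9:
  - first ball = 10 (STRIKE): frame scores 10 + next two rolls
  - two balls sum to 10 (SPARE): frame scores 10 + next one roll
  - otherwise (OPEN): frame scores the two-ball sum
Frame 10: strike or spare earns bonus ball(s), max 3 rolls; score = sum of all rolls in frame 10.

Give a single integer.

Answer: 12

Derivation:
Frame 1: SPARE (5+5=10). 10 + next roll (1) = 11. Cumulative: 11
Frame 2: SPARE (1+9=10). 10 + next roll (7) = 17. Cumulative: 28
Frame 3: OPEN (7+0=7). Cumulative: 35
Frame 4: STRIKE. 10 + next two rolls (10+2) = 22. Cumulative: 57
Frame 5: STRIKE. 10 + next two rolls (2+0) = 12. Cumulative: 69
Frame 6: OPEN (2+0=2). Cumulative: 71
Frame 7: OPEN (9+0=9). Cumulative: 80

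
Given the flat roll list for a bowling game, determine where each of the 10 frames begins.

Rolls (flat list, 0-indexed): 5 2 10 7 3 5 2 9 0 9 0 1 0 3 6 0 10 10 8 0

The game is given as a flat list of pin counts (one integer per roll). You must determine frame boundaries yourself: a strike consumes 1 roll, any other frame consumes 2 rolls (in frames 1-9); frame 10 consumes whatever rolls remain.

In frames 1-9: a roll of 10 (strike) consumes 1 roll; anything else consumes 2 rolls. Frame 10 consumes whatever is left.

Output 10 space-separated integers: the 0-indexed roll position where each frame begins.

Frame 1 starts at roll index 0: rolls=5,2 (sum=7), consumes 2 rolls
Frame 2 starts at roll index 2: roll=10 (strike), consumes 1 roll
Frame 3 starts at roll index 3: rolls=7,3 (sum=10), consumes 2 rolls
Frame 4 starts at roll index 5: rolls=5,2 (sum=7), consumes 2 rolls
Frame 5 starts at roll index 7: rolls=9,0 (sum=9), consumes 2 rolls
Frame 6 starts at roll index 9: rolls=9,0 (sum=9), consumes 2 rolls
Frame 7 starts at roll index 11: rolls=1,0 (sum=1), consumes 2 rolls
Frame 8 starts at roll index 13: rolls=3,6 (sum=9), consumes 2 rolls
Frame 9 starts at roll index 15: rolls=0,10 (sum=10), consumes 2 rolls
Frame 10 starts at roll index 17: 3 remaining rolls

Answer: 0 2 3 5 7 9 11 13 15 17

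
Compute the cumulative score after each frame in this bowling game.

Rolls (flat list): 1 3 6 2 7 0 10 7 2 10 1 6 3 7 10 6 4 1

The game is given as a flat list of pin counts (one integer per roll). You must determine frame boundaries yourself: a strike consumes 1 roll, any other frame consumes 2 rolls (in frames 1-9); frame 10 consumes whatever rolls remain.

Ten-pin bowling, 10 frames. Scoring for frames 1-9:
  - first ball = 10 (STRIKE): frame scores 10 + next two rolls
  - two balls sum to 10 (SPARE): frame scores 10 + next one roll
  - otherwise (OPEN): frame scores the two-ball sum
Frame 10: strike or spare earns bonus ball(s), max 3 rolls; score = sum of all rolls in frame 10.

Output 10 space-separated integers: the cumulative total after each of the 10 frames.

Answer: 4 12 19 38 47 64 71 91 111 122

Derivation:
Frame 1: OPEN (1+3=4). Cumulative: 4
Frame 2: OPEN (6+2=8). Cumulative: 12
Frame 3: OPEN (7+0=7). Cumulative: 19
Frame 4: STRIKE. 10 + next two rolls (7+2) = 19. Cumulative: 38
Frame 5: OPEN (7+2=9). Cumulative: 47
Frame 6: STRIKE. 10 + next two rolls (1+6) = 17. Cumulative: 64
Frame 7: OPEN (1+6=7). Cumulative: 71
Frame 8: SPARE (3+7=10). 10 + next roll (10) = 20. Cumulative: 91
Frame 9: STRIKE. 10 + next two rolls (6+4) = 20. Cumulative: 111
Frame 10: SPARE. Sum of all frame-10 rolls (6+4+1) = 11. Cumulative: 122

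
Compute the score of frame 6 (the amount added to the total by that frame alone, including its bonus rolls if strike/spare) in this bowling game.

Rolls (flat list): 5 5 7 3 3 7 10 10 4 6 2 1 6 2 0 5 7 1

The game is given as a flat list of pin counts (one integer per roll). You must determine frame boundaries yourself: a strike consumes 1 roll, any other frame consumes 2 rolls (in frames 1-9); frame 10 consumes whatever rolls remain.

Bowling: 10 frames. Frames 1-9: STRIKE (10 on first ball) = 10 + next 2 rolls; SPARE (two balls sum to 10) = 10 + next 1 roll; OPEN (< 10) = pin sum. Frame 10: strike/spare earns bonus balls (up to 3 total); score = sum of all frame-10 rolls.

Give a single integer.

Frame 1: SPARE (5+5=10). 10 + next roll (7) = 17. Cumulative: 17
Frame 2: SPARE (7+3=10). 10 + next roll (3) = 13. Cumulative: 30
Frame 3: SPARE (3+7=10). 10 + next roll (10) = 20. Cumulative: 50
Frame 4: STRIKE. 10 + next two rolls (10+4) = 24. Cumulative: 74
Frame 5: STRIKE. 10 + next two rolls (4+6) = 20. Cumulative: 94
Frame 6: SPARE (4+6=10). 10 + next roll (2) = 12. Cumulative: 106
Frame 7: OPEN (2+1=3). Cumulative: 109
Frame 8: OPEN (6+2=8). Cumulative: 117

Answer: 12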